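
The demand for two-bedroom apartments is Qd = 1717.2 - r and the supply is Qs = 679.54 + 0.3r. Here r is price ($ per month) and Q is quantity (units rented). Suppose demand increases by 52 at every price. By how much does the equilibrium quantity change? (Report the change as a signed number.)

The market clears where 1717.2 - r = 679.54 + 0.3r. Rearranging, 1.3r = 1037.66, hence r* = 798.2.
Then Q* = 1717.2 - 798.2 = 919.
After the shift, demand is Qd = 1769.2 - r.
Re-solving, 1.3r = 1089.66 gives r = 838.2 and Q = 931.
ΔQ = 931 - 919 = 12.

ΔQ = 12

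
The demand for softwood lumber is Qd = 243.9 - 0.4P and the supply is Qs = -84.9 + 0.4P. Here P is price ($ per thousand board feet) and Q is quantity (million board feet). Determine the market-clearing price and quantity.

Equating demand and supply, 243.9 - 0.4P = -84.9 + 0.4P gives 0.8P = 328.8, so P* = 411.
From the demand curve, Q* = 243.9 - 0.4(411) = 79.5.

P* = 411, Q* = 79.5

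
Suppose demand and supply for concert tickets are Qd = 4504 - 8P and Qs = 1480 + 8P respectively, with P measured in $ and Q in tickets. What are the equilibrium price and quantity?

Equating demand and supply, 4504 - 8P = 1480 + 8P gives 16P = 3024, so P* = 189.
Then Q* = 4504 - 8(189) = 2992.

P* = 189, Q* = 2992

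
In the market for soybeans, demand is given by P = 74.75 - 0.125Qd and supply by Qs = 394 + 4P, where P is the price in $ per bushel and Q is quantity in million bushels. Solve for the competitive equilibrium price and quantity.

P* = 17, Q* = 462

Solving each curve for Q: Qd = 598 - 8P.
Set Qd = Qs: 598 - 8P = 394 + 4P, so 204 = 12P and P* = 17.
From the demand curve, Q* = 598 - 8(17) = 462.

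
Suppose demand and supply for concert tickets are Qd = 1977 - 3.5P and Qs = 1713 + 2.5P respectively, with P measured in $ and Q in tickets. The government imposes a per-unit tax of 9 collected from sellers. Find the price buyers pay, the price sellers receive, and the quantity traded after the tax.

P_b = 47.75, P_s = 38.75, Q = 1809.875

Sellers keep P_s = P_b - 9 per unit, so supply in terms of the buyer price is Qs = 1690.5 + 2.5P_b.
Equate demand and the shifted supply: 1977 - 3.5P_b = 1690.5 + 2.5P_b, giving 6P_b = 286.5, so P_b = 47.75.
Then P_s = 47.75 - 9 = 38.75 and Q = 1977 - 3.5(47.75) = 1809.875.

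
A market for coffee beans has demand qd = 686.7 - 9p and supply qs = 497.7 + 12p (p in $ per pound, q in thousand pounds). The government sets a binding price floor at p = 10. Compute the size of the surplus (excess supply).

With p fixed at 10, quantity demanded is 596.7 and quantity supplied is 617.7.
Surplus = qs - qd = 617.7 - 596.7 = 21.

Surplus = 21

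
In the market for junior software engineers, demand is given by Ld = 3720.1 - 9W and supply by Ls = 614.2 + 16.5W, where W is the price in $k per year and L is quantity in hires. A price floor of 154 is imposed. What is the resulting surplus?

Surplus = 821.1

Evaluating both curves at the floor price 154 gives Ld = 2334.1, Ls = 3155.2.
Surplus = Ls - Ld = 3155.2 - 2334.1 = 821.1.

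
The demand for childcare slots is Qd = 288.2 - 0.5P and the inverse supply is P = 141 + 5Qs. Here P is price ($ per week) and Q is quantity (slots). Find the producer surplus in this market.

Producer surplus = 9672.1

Rewriting in direct form: Qs = -28.2 + 0.2P.
Set Qd = Qs: 288.2 - 0.5P = -28.2 + 0.2P, so 316.4 = 0.7P and P* = 452.
Substitute back: Q* = 288.2 - 0.5(452) = 62.2.
Supply choke price (Qs = 0): P = 141. Producer surplus = ½ × (452 - 141) × 62.2 = 9672.1.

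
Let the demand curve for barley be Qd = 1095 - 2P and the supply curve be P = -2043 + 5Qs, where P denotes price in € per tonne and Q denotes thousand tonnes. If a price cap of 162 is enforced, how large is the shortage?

In direct form, Qs = 408.6 + 0.2P.
Evaluating both curves at the ceiling price 162 gives Qd = 771, Qs = 441.
Shortage = Qd - Qs = 771 - 441 = 330.

Shortage = 330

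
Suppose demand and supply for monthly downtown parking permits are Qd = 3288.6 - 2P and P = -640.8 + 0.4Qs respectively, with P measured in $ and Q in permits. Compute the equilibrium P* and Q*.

P* = 374.8, Q* = 2539

In direct form, Qs = 1602 + 2.5P.
Equating demand and supply, 3288.6 - 2P = 1602 + 2.5P gives 4.5P = 1686.6, so P* = 374.8.
Plugging P* into demand: Q* = 3288.6 - 2(374.8) = 2539.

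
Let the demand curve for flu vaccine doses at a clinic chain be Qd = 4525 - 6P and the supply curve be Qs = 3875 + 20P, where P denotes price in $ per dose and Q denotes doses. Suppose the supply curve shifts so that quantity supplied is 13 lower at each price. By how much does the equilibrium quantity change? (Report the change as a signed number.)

ΔQ = -3

Set Qd = Qs: 4525 - 6P = 3875 + 20P, so 650 = 26P and P* = 25.
Then Q* = 4525 - 6(25) = 4375.
After the shift, supply is Qs = 3862 + 20P.
The new intersection has 663 = 26P, i.e. P = 25.5, Q = 4372.
ΔQ = 4372 - 4375 = -3.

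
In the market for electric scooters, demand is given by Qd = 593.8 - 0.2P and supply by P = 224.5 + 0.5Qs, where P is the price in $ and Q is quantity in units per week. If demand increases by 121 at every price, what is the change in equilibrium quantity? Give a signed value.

Solving each curve for Q: Qs = -449 + 2P.
The market clears where 593.8 - 0.2P = -449 + 2P. Rearranging, 2.2P = 1042.8, hence P* = 474.
Substitute back: Q* = 593.8 - 0.2(474) = 499.
After the shift, demand is Qd = 714.8 - 0.2P.
The new intersection has 1163.8 = 2.2P, i.e. P = 529, Q = 609.
ΔQ = 609 - 499 = 110.

ΔQ = 110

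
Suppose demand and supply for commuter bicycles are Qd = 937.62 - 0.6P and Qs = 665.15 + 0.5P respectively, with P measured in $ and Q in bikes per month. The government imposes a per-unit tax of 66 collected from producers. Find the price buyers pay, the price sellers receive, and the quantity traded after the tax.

Producers keep P_s = P_b - 66 per unit, so supply in terms of the buyer price is Qs = 632.15 + 0.5P_b.
Equate demand and the shifted supply: 937.62 - 0.6P_b = 632.15 + 0.5P_b, giving 1.1P_b = 305.47, so P_b = 277.7.
So P_s = 211.7 and the quantity traded is Q = 937.62 - 0.6(277.7) = 771.

P_b = 277.7, P_s = 211.7, Q = 771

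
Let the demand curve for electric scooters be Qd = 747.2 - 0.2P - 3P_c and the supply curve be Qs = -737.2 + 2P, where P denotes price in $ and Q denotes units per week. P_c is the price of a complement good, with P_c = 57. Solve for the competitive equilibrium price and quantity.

With P_c = 57, demand is Qd = 576.2 - 0.2P.
Equating demand and supply, 576.2 - 0.2P = -737.2 + 2P gives 2.2P = 1313.4, so P* = 597.
Substitute back: Q* = 576.2 - 0.2(597) = 456.8.

P* = 597, Q* = 456.8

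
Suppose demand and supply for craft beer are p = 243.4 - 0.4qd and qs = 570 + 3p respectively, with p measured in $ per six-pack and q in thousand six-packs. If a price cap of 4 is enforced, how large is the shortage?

Rewriting in direct form: qd = 608.5 - 2.5p.
At p = 4: qd = 598.5 and qs = 582.
Shortage = qd - qs = 598.5 - 582 = 16.5.

Shortage = 16.5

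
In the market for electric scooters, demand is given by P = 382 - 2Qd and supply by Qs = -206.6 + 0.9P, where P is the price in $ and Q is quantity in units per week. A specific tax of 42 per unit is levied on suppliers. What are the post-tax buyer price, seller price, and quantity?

Solving each curve for Q: Qd = 191 - 0.5P.
Suppliers keep P_s = P_b - 42 per unit, so supply in terms of the buyer price is Qs = -244.4 + 0.9P_b.
Equate demand and the shifted supply: 191 - 0.5P_b = -244.4 + 0.9P_b, giving 1.4P_b = 435.4, so P_b = 311.
So P_s = 269 and the quantity traded is Q = 191 - 0.5(311) = 35.5.

P_b = 311, P_s = 269, Q = 35.5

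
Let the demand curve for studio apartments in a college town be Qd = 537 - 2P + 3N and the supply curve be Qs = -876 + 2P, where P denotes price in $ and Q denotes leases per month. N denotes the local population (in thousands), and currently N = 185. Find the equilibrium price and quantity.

With N = 185, demand is Qd = 1092 - 2P.
Set Qd = Qs: 1092 - 2P = -876 + 2P, so 1968 = 4P and P* = 492.
From the demand curve, Q* = 1092 - 2(492) = 108.

P* = 492, Q* = 108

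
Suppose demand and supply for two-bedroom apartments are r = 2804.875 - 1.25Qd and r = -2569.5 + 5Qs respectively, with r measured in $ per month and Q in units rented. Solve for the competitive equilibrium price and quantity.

r* = 1730, Q* = 859.9

Rewriting in direct form: Qd = 2243.9 - 0.8r and Qs = 513.9 + 0.2r.
Set Qd = Qs: 2243.9 - 0.8r = 513.9 + 0.2r, so 1730 = r and r* = 1730.
Plugging r* into demand: Q* = 2243.9 - 0.8(1730) = 859.9.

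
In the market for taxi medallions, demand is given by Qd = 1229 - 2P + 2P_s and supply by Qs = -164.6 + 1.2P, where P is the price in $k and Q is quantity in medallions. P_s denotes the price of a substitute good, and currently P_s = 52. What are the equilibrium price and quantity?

P* = 468, Q* = 397

With P_s = 52, demand is Qd = 1333 - 2P.
Equating demand and supply, 1333 - 2P = -164.6 + 1.2P gives 3.2P = 1497.6, so P* = 468.
Then Q* = 1333 - 2(468) = 397.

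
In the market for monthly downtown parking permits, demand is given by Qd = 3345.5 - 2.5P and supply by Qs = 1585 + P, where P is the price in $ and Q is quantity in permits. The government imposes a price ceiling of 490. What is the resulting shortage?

Shortage = 45.5

Evaluating both curves at the ceiling price 490 gives Qd = 2120.5, Qs = 2075.
Shortage = Qd - Qs = 2120.5 - 2075 = 45.5.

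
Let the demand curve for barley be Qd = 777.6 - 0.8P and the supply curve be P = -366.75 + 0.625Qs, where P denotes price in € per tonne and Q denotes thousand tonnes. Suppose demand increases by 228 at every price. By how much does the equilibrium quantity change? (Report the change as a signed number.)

Rewriting in direct form: Qs = 586.8 + 1.6P.
The market clears where 777.6 - 0.8P = 586.8 + 1.6P. Rearranging, 2.4P = 190.8, hence P* = 79.5.
From the demand curve, Q* = 777.6 - 0.8(79.5) = 714.
After the shift, demand is Qd = 1005.6 - 0.8P.
The new intersection has 418.8 = 2.4P, i.e. P = 174.5, Q = 866.
ΔQ = 866 - 714 = 152.

ΔQ = 152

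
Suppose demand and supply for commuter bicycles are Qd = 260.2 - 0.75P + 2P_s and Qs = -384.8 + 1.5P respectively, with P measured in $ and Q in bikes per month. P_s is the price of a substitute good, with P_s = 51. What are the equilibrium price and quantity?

P* = 332, Q* = 113.2

With P_s = 51, demand is Qd = 362.2 - 0.75P.
Equating demand and supply, 362.2 - 0.75P = -384.8 + 1.5P gives 2.25P = 747, so P* = 332.
From the demand curve, Q* = 362.2 - 0.75(332) = 113.2.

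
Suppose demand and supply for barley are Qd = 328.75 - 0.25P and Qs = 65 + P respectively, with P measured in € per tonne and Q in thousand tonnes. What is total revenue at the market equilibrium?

At equilibrium Qd = Qs, so 328.75 - 0.25P = 65 + P; collecting terms, 263.75 = 1.25P and P* = 211.
Substitute back: Q* = 328.75 - 0.25(211) = 276.
Total revenue = P* × Q* = 211 × 276 = 58236.

Total revenue = 58236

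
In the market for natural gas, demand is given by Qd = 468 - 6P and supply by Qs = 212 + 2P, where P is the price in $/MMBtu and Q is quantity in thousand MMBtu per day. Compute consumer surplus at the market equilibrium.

Consumer surplus = 6348

Equating demand and supply, 468 - 6P = 212 + 2P gives 8P = 256, so P* = 32.
Substitute back: Q* = 468 - 6(32) = 276.
Demand choke price (Qd = 0): P = 468/6 = 78. Consumer surplus = ½ × (78 - 32) × 276 = 6348.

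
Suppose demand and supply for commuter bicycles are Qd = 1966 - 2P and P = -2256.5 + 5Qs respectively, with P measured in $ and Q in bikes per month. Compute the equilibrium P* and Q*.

Rewriting in direct form: Qs = 451.3 + 0.2P.
At equilibrium Qd = Qs, so 1966 - 2P = 451.3 + 0.2P; collecting terms, 1514.7 = 2.2P and P* = 688.5.
Substitute back: Q* = 1966 - 2(688.5) = 589.

P* = 688.5, Q* = 589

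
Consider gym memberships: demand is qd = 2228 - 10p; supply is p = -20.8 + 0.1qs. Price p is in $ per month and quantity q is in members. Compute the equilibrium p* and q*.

p* = 101, q* = 1218

Rewriting in direct form: qs = 208 + 10p.
Set qd = qs: 2228 - 10p = 208 + 10p, so 2020 = 20p and p* = 101.
Plugging p* into demand: q* = 2228 - 10(101) = 1218.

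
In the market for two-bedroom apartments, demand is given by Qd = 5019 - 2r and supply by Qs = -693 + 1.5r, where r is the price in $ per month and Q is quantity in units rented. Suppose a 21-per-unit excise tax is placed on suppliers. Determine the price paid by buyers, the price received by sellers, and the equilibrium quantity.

The tax drives a wedge r_b - r_s = 21. Substituting r_s = r_b - 21 into supply: Qs = -724.5 + 1.5r_b.
Set Qd = Qs: 5019 - 2r_b = -724.5 + 1.5r_b, so 5743.5 = 3.5r_b and r_b = 1641.
So r_s = 1620 and the quantity traded is Q = 5019 - 2(1641) = 1737.

r_b = 1641, r_s = 1620, Q = 1737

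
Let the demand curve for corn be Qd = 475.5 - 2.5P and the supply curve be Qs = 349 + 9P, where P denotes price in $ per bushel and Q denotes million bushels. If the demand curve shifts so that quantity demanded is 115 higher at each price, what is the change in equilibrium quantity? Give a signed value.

ΔQ = 90

Equating demand and supply, 475.5 - 2.5P = 349 + 9P gives 11.5P = 126.5, so P* = 11.
Then Q* = 475.5 - 2.5(11) = 448.
After the shift, demand is Qd = 590.5 - 2.5P.
Re-solving, 11.5P = 241.5 gives P = 21 and Q = 538.
ΔQ = 538 - 448 = 90.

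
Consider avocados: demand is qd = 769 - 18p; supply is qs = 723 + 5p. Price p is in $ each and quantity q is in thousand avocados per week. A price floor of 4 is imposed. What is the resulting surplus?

With p fixed at 4, quantity demanded is 697 and quantity supplied is 743.
Surplus = qs - qd = 743 - 697 = 46.

Surplus = 46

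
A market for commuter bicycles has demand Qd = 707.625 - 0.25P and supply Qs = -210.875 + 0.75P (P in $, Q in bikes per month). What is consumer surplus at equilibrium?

The market clears where 707.625 - 0.25P = -210.875 + 0.75P. Rearranging, P = 918.5, hence P* = 918.5.
Substitute back: Q* = 707.625 - 0.25(918.5) = 478.
Demand choke price (Qd = 0): P = 707.625/0.25 = 2830.5. Consumer surplus = ½ × (2830.5 - 918.5) × 478 = 456968.

Consumer surplus = 456968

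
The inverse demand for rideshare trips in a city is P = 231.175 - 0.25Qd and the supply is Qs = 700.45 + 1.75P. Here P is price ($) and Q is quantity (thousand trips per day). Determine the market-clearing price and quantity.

Solving each curve for Q: Qd = 924.7 - 4P.
Equating demand and supply, 924.7 - 4P = 700.45 + 1.75P gives 5.75P = 224.25, so P* = 39.
Substitute back: Q* = 924.7 - 4(39) = 768.7.

P* = 39, Q* = 768.7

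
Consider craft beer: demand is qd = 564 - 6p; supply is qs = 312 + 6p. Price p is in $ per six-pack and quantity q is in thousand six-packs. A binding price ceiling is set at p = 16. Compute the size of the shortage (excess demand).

With p fixed at 16, quantity demanded is 468 and quantity supplied is 408.
Shortage = qd - qs = 468 - 408 = 60.

Shortage = 60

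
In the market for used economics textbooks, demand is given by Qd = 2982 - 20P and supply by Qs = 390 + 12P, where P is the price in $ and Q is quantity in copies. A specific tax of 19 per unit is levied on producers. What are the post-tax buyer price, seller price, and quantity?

P_b = 88.125, P_s = 69.125, Q = 1219.5

Producers keep P_s = P_b - 19 per unit, so supply in terms of the buyer price is Qs = 162 + 12P_b.
Equate demand and the shifted supply: 2982 - 20P_b = 162 + 12P_b, giving 32P_b = 2820, so P_b = 88.125.
So P_s = 69.125 and the quantity traded is Q = 2982 - 20(88.125) = 1219.5.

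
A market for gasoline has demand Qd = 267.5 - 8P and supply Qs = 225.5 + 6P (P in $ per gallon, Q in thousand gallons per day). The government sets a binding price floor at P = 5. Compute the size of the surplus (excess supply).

Evaluating both curves at the floor price 5 gives Qd = 227.5, Qs = 255.5.
Surplus = Qs - Qd = 255.5 - 227.5 = 28.

Surplus = 28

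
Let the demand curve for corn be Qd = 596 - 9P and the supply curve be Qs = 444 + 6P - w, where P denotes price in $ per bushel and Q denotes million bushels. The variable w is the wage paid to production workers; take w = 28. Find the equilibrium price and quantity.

P* = 12, Q* = 488

With w = 28, supply is Qs = 416 + 6P.
The market clears where 596 - 9P = 416 + 6P. Rearranging, 15P = 180, hence P* = 12.
Then Q* = 596 - 9(12) = 488.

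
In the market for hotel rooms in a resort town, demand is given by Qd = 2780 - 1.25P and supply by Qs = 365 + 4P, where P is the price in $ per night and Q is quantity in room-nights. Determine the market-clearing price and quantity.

P* = 460, Q* = 2205

Set Qd = Qs: 2780 - 1.25P = 365 + 4P, so 2415 = 5.25P and P* = 460.
Substitute back: Q* = 2780 - 1.25(460) = 2205.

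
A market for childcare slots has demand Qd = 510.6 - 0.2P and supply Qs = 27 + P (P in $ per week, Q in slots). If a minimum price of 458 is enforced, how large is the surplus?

With P fixed at 458, quantity demanded is 419 and quantity supplied is 485.
Surplus = Qs - Qd = 485 - 419 = 66.

Surplus = 66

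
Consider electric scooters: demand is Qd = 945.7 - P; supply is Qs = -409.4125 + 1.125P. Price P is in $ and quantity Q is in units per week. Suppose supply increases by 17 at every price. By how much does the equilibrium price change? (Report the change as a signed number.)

ΔP = -8

The market clears where 945.7 - P = -409.4125 + 1.125P. Rearranging, 2.125P = 1355.1125, hence P* = 637.7.
Substitute back: Q* = 945.7 - 637.7 = 308.
After the shift, supply is Qs = -392.4125 + 1.125P.
Re-solving, 2.125P = 1338.1125 gives P = 629.7 and Q = 316.
ΔP = 629.7 - 637.7 = -8.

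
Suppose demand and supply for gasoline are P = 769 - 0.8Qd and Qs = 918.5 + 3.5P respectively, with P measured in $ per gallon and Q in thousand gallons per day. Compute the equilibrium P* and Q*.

In direct form, Qd = 961.25 - 1.25P.
At equilibrium Qd = Qs, so 961.25 - 1.25P = 918.5 + 3.5P; collecting terms, 42.75 = 4.75P and P* = 9.
Then Q* = 961.25 - 1.25(9) = 950.

P* = 9, Q* = 950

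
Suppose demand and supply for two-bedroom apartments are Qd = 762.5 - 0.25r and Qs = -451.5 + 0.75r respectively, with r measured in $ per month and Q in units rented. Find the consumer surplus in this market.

Set Qd = Qs: 762.5 - 0.25r = -451.5 + 0.75r, so 1214 = r and r* = 1214.
Then Q* = 762.5 - 0.25(1214) = 459.
Demand choke price (Qd = 0): r = 762.5/0.25 = 3050. Consumer surplus = ½ × (3050 - 1214) × 459 = 421362.

Consumer surplus = 421362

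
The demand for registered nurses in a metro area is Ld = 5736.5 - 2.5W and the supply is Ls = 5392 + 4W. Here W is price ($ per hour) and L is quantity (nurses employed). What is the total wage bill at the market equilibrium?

The total wage bill = 297012

Equating demand and supply, 5736.5 - 2.5W = 5392 + 4W gives 6.5W = 344.5, so W* = 53.
Plugging W* into demand: L* = 5736.5 - 2.5(53) = 5604.
The total wage bill = W* × L* = 53 × 5604 = 297012.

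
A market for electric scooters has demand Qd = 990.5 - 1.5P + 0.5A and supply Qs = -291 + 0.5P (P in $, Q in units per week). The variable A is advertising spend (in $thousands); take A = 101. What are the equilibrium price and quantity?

P* = 666, Q* = 42

With A = 101, demand is Qd = 1041 - 1.5P.
The market clears where 1041 - 1.5P = -291 + 0.5P. Rearranging, 2P = 1332, hence P* = 666.
From the demand curve, Q* = 1041 - 1.5(666) = 42.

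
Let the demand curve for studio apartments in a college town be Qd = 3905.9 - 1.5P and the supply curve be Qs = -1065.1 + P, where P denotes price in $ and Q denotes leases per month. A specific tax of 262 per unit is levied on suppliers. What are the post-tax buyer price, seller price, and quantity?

Suppliers keep P_s = P_b - 262 per unit, so supply in terms of the buyer price is Qs = -1327.1 + P_b.
Set Qd = Qs: 3905.9 - 1.5P_b = -1327.1 + P_b, so 5233 = 2.5P_b and P_b = 2093.2.
So P_s = 1831.2 and the quantity traded is Q = 3905.9 - 1.5(2093.2) = 766.1.

P_b = 2093.2, P_s = 1831.2, Q = 766.1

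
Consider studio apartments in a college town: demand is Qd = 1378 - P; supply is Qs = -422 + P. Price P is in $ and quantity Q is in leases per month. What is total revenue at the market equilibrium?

Set Qd = Qs: 1378 - P = -422 + P, so 1800 = 2P and P* = 900.
Plugging P* into demand: Q* = 1378 - 900 = 478.
Total revenue = P* × Q* = 900 × 478 = 430200.

Total revenue = 430200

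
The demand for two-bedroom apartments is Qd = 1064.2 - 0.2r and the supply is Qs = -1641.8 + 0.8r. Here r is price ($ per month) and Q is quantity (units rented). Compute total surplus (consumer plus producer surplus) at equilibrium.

Set Qd = Qs: 1064.2 - 0.2r = -1641.8 + 0.8r, so 2706 = r and r* = 2706.
From the demand curve, Q* = 1064.2 - 0.2(2706) = 523.
Demand choke price = 5321; supply choke price = 2052.25. CS = ½(5321 - 2706)(523) = 683822.5; PS = ½(2706 - 2052.25)(523) = 170955.625. Total surplus = 854778.125.

Total surplus = 854778.125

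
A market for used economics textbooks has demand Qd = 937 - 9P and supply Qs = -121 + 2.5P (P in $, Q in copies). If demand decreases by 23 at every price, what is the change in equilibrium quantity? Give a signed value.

At equilibrium Qd = Qs, so 937 - 9P = -121 + 2.5P; collecting terms, 1058 = 11.5P and P* = 92.
Then Q* = 937 - 9(92) = 109.
After the shift, demand is Qd = 914 - 9P.
Re-solving, 11.5P = 1035 gives P = 90 and Q = 104.
ΔQ = 104 - 109 = -5.

ΔQ = -5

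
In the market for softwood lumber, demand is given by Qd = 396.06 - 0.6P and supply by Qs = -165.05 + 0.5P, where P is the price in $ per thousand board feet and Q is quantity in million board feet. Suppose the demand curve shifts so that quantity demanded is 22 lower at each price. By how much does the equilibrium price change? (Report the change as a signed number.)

Equating demand and supply, 396.06 - 0.6P = -165.05 + 0.5P gives 1.1P = 561.11, so P* = 510.1.
Substitute back: Q* = 396.06 - 0.6(510.1) = 90.
After the shift, demand is Qd = 374.06 - 0.6P.
The new intersection has 539.11 = 1.1P, i.e. P = 490.1, Q = 80.
ΔP = 490.1 - 510.1 = -20.

ΔP = -20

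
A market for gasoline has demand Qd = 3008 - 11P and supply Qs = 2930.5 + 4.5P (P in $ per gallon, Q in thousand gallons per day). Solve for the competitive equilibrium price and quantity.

Equating demand and supply, 3008 - 11P = 2930.5 + 4.5P gives 15.5P = 77.5, so P* = 5.
From the demand curve, Q* = 3008 - 11(5) = 2953.

P* = 5, Q* = 2953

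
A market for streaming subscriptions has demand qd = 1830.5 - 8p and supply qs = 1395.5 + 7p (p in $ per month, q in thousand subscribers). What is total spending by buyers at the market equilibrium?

Total spending by buyers = 46356.5

At equilibrium qd = qs, so 1830.5 - 8p = 1395.5 + 7p; collecting terms, 435 = 15p and p* = 29.
Plugging p* into demand: q* = 1830.5 - 8(29) = 1598.5.
Total spending by buyers = p* × q* = 29 × 1598.5 = 46356.5.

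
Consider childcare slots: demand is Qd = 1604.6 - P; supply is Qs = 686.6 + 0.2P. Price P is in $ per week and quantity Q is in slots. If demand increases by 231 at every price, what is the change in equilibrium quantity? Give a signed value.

ΔQ = 38.5

The market clears where 1604.6 - P = 686.6 + 0.2P. Rearranging, 1.2P = 918, hence P* = 765.
Plugging P* into demand: Q* = 1604.6 - 765 = 839.6.
After the shift, demand is Qd = 1835.6 - P.
New equilibrium: 1149 = 1.2P, so P = 957.5 and Q = 878.1.
ΔQ = 878.1 - 839.6 = 38.5.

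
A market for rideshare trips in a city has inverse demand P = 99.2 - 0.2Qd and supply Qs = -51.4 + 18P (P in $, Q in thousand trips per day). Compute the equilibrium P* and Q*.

P* = 23.8, Q* = 377

Solving each curve for Q: Qd = 496 - 5P.
At equilibrium Qd = Qs, so 496 - 5P = -51.4 + 18P; collecting terms, 547.4 = 23P and P* = 23.8.
Plugging P* into demand: Q* = 496 - 5(23.8) = 377.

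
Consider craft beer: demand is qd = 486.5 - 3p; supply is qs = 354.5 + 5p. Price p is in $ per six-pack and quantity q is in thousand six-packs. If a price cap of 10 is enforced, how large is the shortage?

At p = 10: qd = 456.5 and qs = 404.5.
Shortage = qd - qs = 456.5 - 404.5 = 52.

Shortage = 52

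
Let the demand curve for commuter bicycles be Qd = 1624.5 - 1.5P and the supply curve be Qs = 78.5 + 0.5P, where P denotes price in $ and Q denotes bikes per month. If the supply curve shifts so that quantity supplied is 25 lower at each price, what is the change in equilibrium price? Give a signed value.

Set Qd = Qs: 1624.5 - 1.5P = 78.5 + 0.5P, so 1546 = 2P and P* = 773.
Substitute back: Q* = 1624.5 - 1.5(773) = 465.
After the shift, supply is Qs = 53.5 + 0.5P.
Re-solving, 2P = 1571 gives P = 785.5 and Q = 446.25.
ΔP = 785.5 - 773 = 12.5.

ΔP = 12.5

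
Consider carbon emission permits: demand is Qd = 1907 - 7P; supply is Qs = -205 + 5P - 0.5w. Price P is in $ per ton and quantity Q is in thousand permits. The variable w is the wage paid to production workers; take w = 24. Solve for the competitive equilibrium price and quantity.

With w = 24, supply is Qs = -217 + 5P.
At equilibrium Qd = Qs, so 1907 - 7P = -217 + 5P; collecting terms, 2124 = 12P and P* = 177.
Substitute back: Q* = 1907 - 7(177) = 668.

P* = 177, Q* = 668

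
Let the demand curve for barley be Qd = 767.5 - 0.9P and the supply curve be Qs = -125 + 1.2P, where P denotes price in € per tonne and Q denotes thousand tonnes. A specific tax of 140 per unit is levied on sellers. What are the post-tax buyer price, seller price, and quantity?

P_b = 505, P_s = 365, Q = 313

With a tax of 140 on sellers, they supply based on the net price P_s = P_b - 140, so Qs = -293 + 1.2P_b.
Set Qd = Qs: 767.5 - 0.9P_b = -293 + 1.2P_b, so 1060.5 = 2.1P_b and P_b = 505.
So P_s = 365 and the quantity traded is Q = 767.5 - 0.9(505) = 313.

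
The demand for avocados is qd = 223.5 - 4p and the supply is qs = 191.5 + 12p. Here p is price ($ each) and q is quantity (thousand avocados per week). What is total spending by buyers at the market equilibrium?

The market clears where 223.5 - 4p = 191.5 + 12p. Rearranging, 16p = 32, hence p* = 2.
Plugging p* into demand: q* = 223.5 - 4(2) = 215.5.
Total spending by buyers = p* × q* = 2 × 215.5 = 431.

Total spending by buyers = 431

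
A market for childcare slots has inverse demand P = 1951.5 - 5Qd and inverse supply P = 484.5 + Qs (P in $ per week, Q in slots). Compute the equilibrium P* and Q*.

Solving each curve for Q: Qd = 390.3 - 0.2P and Qs = -484.5 + P.
At equilibrium Qd = Qs, so 390.3 - 0.2P = -484.5 + P; collecting terms, 874.8 = 1.2P and P* = 729.
Plugging P* into demand: Q* = 390.3 - 0.2(729) = 244.5.

P* = 729, Q* = 244.5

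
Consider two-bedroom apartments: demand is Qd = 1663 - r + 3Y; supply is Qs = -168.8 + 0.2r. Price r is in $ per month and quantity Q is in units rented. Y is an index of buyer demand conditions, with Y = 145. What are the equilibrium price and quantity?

With Y = 145, demand is Qd = 2098 - r.
Equating demand and supply, 2098 - r = -168.8 + 0.2r gives 1.2r = 2266.8, so r* = 1889.
Plugging r* into demand: Q* = 2098 - 1889 = 209.

r* = 1889, Q* = 209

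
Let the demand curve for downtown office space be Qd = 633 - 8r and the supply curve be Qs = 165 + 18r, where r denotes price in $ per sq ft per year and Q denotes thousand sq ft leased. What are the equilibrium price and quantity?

At equilibrium Qd = Qs, so 633 - 8r = 165 + 18r; collecting terms, 468 = 26r and r* = 18.
Plugging r* into demand: Q* = 633 - 8(18) = 489.

r* = 18, Q* = 489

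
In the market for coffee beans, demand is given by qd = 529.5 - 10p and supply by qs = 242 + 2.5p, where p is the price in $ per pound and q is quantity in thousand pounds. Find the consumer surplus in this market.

Consumer surplus = 4485.0125

At equilibrium qd = qs, so 529.5 - 10p = 242 + 2.5p; collecting terms, 287.5 = 12.5p and p* = 23.
Substitute back: q* = 529.5 - 10(23) = 299.5.
Demand choke price (qd = 0): p = 529.5/10 = 52.95. Consumer surplus = ½ × (52.95 - 23) × 299.5 = 4485.0125.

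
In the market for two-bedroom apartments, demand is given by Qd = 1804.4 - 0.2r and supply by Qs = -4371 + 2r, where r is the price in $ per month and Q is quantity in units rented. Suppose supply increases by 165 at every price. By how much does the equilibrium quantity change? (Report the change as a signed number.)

At equilibrium Qd = Qs, so 1804.4 - 0.2r = -4371 + 2r; collecting terms, 6175.4 = 2.2r and r* = 2807.
From the demand curve, Q* = 1804.4 - 0.2(2807) = 1243.
After the shift, supply is Qs = -4206 + 2r.
The new intersection has 6010.4 = 2.2r, i.e. r = 2732, Q = 1258.
ΔQ = 1258 - 1243 = 15.

ΔQ = 15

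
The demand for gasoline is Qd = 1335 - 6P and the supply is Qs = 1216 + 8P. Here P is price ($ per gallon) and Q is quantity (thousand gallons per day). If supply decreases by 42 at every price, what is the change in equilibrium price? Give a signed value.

ΔP = 3

At equilibrium Qd = Qs, so 1335 - 6P = 1216 + 8P; collecting terms, 119 = 14P and P* = 8.5.
Then Q* = 1335 - 6(8.5) = 1284.
After the shift, supply is Qs = 1174 + 8P.
The new intersection has 161 = 14P, i.e. P = 11.5, Q = 1266.
ΔP = 11.5 - 8.5 = 3.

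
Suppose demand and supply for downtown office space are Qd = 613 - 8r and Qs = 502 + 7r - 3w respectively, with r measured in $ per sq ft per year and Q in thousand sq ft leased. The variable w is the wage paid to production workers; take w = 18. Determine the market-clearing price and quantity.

With w = 18, supply is Qs = 448 + 7r.
At equilibrium Qd = Qs, so 613 - 8r = 448 + 7r; collecting terms, 165 = 15r and r* = 11.
Plugging r* into demand: Q* = 613 - 8(11) = 525.

r* = 11, Q* = 525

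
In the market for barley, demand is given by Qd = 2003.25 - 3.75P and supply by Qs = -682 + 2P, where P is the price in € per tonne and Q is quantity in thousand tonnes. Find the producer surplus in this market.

Producer surplus = 15876

Set Qd = Qs: 2003.25 - 3.75P = -682 + 2P, so 2685.25 = 5.75P and P* = 467.
Plugging P* into demand: Q* = 2003.25 - 3.75(467) = 252.
Supply choke price (Qs = 0): P = 341. Producer surplus = ½ × (467 - 341) × 252 = 15876.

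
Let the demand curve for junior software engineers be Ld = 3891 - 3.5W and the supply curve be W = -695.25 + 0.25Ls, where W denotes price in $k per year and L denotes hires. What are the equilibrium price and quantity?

W* = 148, L* = 3373

In direct form, Ls = 2781 + 4W.
Equating demand and supply, 3891 - 3.5W = 2781 + 4W gives 7.5W = 1110, so W* = 148.
From the demand curve, L* = 3891 - 3.5(148) = 3373.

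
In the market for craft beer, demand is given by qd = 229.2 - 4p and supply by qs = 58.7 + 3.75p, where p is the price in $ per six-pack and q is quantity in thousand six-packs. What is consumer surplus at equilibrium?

Set qd = qs: 229.2 - 4p = 58.7 + 3.75p, so 170.5 = 7.75p and p* = 22.
Plugging p* into demand: q* = 229.2 - 4(22) = 141.2.
Demand choke price (qd = 0): p = 229.2/4 = 57.3. Consumer surplus = ½ × (57.3 - 22) × 141.2 = 2492.18.

Consumer surplus = 2492.18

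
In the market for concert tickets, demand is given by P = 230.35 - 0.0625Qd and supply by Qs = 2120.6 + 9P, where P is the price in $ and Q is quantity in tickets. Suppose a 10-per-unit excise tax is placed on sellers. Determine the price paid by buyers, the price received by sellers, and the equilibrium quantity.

P_b = 66.2, P_s = 56.2, Q = 2626.4

Inverting to quantity form: Qd = 3685.6 - 16P.
Sellers keep P_s = P_b - 10 per unit, so supply in terms of the buyer price is Qs = 2030.6 + 9P_b.
Equate demand and the shifted supply: 3685.6 - 16P_b = 2030.6 + 9P_b, giving 25P_b = 1655, so P_b = 66.2.
So P_s = 56.2 and the quantity traded is Q = 3685.6 - 16(66.2) = 2626.4.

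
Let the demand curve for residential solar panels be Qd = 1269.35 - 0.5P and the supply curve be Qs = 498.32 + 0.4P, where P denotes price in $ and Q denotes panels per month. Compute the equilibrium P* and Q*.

P* = 856.7, Q* = 841

Set Qd = Qs: 1269.35 - 0.5P = 498.32 + 0.4P, so 771.03 = 0.9P and P* = 856.7.
Then Q* = 1269.35 - 0.5(856.7) = 841.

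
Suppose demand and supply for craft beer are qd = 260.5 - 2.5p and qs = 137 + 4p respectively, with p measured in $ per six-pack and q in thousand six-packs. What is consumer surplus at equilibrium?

Consumer surplus = 9073.8

Equating demand and supply, 260.5 - 2.5p = 137 + 4p gives 6.5p = 123.5, so p* = 19.
Then q* = 260.5 - 2.5(19) = 213.
Demand choke price (qd = 0): p = 260.5/2.5 = 104.2. Consumer surplus = ½ × (104.2 - 19) × 213 = 9073.8.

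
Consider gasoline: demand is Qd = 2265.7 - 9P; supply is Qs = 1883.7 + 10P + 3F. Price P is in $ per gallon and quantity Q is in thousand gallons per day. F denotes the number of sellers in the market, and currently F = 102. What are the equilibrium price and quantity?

With F = 102, supply is Qs = 2189.7 + 10P.
Set Qd = Qs: 2265.7 - 9P = 2189.7 + 10P, so 76 = 19P and P* = 4.
Substitute back: Q* = 2265.7 - 9(4) = 2229.7.

P* = 4, Q* = 2229.7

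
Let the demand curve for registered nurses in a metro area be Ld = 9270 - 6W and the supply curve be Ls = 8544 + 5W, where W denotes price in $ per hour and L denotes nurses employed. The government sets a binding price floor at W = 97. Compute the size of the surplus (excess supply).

Surplus = 341

With W fixed at 97, quantity demanded is 8688 and quantity supplied is 9029.
Surplus = Ls - Ld = 9029 - 8688 = 341.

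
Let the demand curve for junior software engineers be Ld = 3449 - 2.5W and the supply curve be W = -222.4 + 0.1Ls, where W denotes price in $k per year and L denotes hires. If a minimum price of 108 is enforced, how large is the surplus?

Surplus = 125

Rewriting in direct form: Ls = 2224 + 10W.
Evaluating both curves at the floor price 108 gives Ld = 3179, Ls = 3304.
Surplus = Ls - Ld = 3304 - 3179 = 125.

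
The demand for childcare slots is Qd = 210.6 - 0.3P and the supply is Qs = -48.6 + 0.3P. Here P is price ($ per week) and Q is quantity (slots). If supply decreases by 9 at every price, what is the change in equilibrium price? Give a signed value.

ΔP = 15

Set Qd = Qs: 210.6 - 0.3P = -48.6 + 0.3P, so 259.2 = 0.6P and P* = 432.
From the demand curve, Q* = 210.6 - 0.3(432) = 81.
After the shift, supply is Qs = -57.6 + 0.3P.
New equilibrium: 268.2 = 0.6P, so P = 447 and Q = 76.5.
ΔP = 447 - 432 = 15.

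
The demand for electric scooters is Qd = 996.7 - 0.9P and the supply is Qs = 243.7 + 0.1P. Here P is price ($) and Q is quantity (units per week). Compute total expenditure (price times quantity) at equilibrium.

Total expenditure = 240207

At equilibrium Qd = Qs, so 996.7 - 0.9P = 243.7 + 0.1P; collecting terms, 753 = P and P* = 753.
Plugging P* into demand: Q* = 996.7 - 0.9(753) = 319.
Total expenditure = P* × Q* = 753 × 319 = 240207.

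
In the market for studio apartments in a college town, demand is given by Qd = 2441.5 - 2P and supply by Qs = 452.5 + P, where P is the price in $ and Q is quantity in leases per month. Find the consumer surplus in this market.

Equating demand and supply, 2441.5 - 2P = 452.5 + P gives 3P = 1989, so P* = 663.
From the demand curve, Q* = 2441.5 - 2(663) = 1115.5.
Demand choke price (Qd = 0): P = 2441.5/2 = 1220.75. Consumer surplus = ½ × (1220.75 - 663) × 1115.5 = 311085.0625.

Consumer surplus = 311085.0625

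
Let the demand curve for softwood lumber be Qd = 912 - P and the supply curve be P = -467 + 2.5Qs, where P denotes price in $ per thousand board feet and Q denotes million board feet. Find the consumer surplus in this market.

Solving each curve for Q: Qs = 186.8 + 0.4P.
At equilibrium Qd = Qs, so 912 - P = 186.8 + 0.4P; collecting terms, 725.2 = 1.4P and P* = 518.
Plugging P* into demand: Q* = 912 - 518 = 394.
Demand choke price (Qd = 0): P = 912. Consumer surplus = ½ × (912 - 518) × 394 = 77618.

Consumer surplus = 77618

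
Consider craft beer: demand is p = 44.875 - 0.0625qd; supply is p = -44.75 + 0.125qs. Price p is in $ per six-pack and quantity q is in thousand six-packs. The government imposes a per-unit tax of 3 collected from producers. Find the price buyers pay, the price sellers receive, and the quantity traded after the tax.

Solving each curve for q: qd = 718 - 16p and qs = 358 + 8p.
With a tax of 3 on producers, they supply based on the net price p_s = p_b - 3, so qs = 334 + 8p_b.
Set qd = qs: 718 - 16p_b = 334 + 8p_b, so 384 = 24p_b and p_b = 16.
Then p_s = 16 - 3 = 13 and q = 718 - 16(16) = 462.

p_b = 16, p_s = 13, q = 462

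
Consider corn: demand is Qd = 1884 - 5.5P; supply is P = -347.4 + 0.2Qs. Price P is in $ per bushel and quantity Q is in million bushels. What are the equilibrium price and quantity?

In direct form, Qs = 1737 + 5P.
Equating demand and supply, 1884 - 5.5P = 1737 + 5P gives 10.5P = 147, so P* = 14.
Substitute back: Q* = 1884 - 5.5(14) = 1807.

P* = 14, Q* = 1807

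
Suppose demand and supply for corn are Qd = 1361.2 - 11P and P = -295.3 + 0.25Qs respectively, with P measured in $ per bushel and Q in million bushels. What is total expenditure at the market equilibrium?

In direct form, Qs = 1181.2 + 4P.
Set Qd = Qs: 1361.2 - 11P = 1181.2 + 4P, so 180 = 15P and P* = 12.
Substitute back: Q* = 1361.2 - 11(12) = 1229.2.
Total expenditure = P* × Q* = 12 × 1229.2 = 14750.4.

Total expenditure = 14750.4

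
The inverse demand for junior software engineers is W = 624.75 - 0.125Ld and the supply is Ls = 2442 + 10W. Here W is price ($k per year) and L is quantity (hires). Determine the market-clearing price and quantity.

Solving each curve for L: Ld = 4998 - 8W.
The market clears where 4998 - 8W = 2442 + 10W. Rearranging, 18W = 2556, hence W* = 142.
Then L* = 4998 - 8(142) = 3862.

W* = 142, L* = 3862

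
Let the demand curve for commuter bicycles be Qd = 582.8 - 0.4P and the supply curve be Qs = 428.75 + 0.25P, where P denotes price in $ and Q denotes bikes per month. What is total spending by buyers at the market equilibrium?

Total spending by buyers = 115656

The market clears where 582.8 - 0.4P = 428.75 + 0.25P. Rearranging, 0.65P = 154.05, hence P* = 237.
Substitute back: Q* = 582.8 - 0.4(237) = 488.
Total spending by buyers = P* × Q* = 237 × 488 = 115656.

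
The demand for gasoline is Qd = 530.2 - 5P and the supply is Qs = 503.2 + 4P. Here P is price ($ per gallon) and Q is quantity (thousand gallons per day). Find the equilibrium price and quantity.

The market clears where 530.2 - 5P = 503.2 + 4P. Rearranging, 9P = 27, hence P* = 3.
Then Q* = 530.2 - 5(3) = 515.2.

P* = 3, Q* = 515.2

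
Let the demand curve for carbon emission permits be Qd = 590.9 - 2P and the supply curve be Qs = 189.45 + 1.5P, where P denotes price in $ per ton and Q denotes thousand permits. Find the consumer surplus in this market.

Consumer surplus = 32670.5625

Set Qd = Qs: 590.9 - 2P = 189.45 + 1.5P, so 401.45 = 3.5P and P* = 114.7.
From the demand curve, Q* = 590.9 - 2(114.7) = 361.5.
Demand choke price (Qd = 0): P = 590.9/2 = 295.45. Consumer surplus = ½ × (295.45 - 114.7) × 361.5 = 32670.5625.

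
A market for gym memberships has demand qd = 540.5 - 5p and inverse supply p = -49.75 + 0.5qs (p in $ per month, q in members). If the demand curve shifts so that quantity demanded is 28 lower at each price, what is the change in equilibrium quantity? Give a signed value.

Solving each curve for q: qs = 99.5 + 2p.
At equilibrium qd = qs, so 540.5 - 5p = 99.5 + 2p; collecting terms, 441 = 7p and p* = 63.
Plugging p* into demand: q* = 540.5 - 5(63) = 225.5.
After the shift, demand is qd = 512.5 - 5p.
The new intersection has 413 = 7p, i.e. p = 59, q = 217.5.
Δq = 217.5 - 225.5 = -8.

Δq = -8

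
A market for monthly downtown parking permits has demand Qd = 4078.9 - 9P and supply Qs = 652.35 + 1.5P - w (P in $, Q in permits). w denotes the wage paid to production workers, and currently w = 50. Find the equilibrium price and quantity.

P* = 331.1, Q* = 1099

With w = 50, supply is Qs = 602.35 + 1.5P.
The market clears where 4078.9 - 9P = 602.35 + 1.5P. Rearranging, 10.5P = 3476.55, hence P* = 331.1.
Plugging P* into demand: Q* = 4078.9 - 9(331.1) = 1099.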